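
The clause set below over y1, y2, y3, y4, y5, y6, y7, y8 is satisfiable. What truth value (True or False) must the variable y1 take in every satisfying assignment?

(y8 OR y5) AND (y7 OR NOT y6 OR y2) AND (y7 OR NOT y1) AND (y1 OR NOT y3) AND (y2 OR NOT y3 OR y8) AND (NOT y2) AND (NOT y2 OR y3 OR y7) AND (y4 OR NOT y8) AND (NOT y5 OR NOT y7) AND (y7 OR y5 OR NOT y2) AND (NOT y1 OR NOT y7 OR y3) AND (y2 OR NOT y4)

Suppose y1 = true.
From the singleton clause (y7), y7 = true.
From the singleton clause (NOT y2), y2 = false.
From the singleton clause (NOT y5), y5 = false.
From the singleton clause (y8), y8 = true.
From the singleton clause (y4), y4 = true.
But (NOT y4) is also a unit clause — contradiction.
So every satisfying assignment has y1 = False.

False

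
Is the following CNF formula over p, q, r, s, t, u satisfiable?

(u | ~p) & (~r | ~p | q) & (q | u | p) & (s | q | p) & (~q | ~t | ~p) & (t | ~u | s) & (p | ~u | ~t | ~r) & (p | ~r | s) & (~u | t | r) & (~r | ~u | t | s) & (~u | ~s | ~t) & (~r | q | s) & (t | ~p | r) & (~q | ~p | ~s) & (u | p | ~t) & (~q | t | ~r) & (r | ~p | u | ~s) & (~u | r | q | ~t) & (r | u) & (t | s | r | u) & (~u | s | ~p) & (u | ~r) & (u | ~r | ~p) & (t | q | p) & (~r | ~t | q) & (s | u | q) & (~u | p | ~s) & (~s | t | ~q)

Try u = 1.
Try t = 1.
From the singleton clause (~s), s = 0.
From the singleton clause (~p), p = 0.
From the singleton clause (q), q = 1.
From the singleton clause (~r), r = 0.
Every clause now holds.
A satisfying assignment: p=0, q=1, r=0, s=0, t=1, u=1.

Yes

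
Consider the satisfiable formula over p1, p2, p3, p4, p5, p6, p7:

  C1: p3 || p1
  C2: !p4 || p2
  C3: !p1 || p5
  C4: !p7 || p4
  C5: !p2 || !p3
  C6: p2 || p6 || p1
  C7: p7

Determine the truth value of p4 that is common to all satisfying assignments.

True

Suppose p4 = false.
(!p7) alone gives p7 = false.
Now (p7) is unsatisfied and unit — conflict.
So every satisfying assignment has p4 = True.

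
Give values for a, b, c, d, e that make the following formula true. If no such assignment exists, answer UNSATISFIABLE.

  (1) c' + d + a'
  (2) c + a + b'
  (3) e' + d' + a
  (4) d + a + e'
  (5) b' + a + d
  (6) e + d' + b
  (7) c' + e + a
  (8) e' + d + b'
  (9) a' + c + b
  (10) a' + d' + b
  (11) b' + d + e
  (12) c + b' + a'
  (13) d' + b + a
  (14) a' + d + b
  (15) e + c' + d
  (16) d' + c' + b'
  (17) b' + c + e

Try c = 0.
Try a = 0.
From the singleton clause (b'), b = 0.
From the singleton clause (d'), d = 0.
From the singleton clause (e'), e = 0.
All clauses are satisfied.

a ↦ 0,  b ↦ 0,  c ↦ 0,  d ↦ 0,  e ↦ 0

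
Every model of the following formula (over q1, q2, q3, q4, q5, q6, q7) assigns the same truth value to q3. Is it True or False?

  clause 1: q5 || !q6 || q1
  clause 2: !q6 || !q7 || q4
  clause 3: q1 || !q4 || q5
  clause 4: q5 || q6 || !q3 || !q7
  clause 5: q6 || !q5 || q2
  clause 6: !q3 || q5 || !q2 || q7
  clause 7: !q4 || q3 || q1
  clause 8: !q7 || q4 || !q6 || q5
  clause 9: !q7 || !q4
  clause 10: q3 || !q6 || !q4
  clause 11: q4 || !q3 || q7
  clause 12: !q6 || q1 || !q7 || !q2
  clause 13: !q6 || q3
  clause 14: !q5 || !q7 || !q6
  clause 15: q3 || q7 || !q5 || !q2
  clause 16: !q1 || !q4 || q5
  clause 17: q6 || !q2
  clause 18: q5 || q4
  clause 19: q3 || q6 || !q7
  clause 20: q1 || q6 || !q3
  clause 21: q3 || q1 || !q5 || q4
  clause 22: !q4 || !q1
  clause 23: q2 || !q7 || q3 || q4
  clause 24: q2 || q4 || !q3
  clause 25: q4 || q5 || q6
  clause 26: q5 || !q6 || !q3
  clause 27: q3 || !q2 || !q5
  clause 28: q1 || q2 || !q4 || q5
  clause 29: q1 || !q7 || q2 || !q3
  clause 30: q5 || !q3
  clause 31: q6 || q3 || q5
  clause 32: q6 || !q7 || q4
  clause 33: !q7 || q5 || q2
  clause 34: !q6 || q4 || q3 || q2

True

Suppose q3 = false.
The clause (!q6) is unit, so q6 = false.
The clause (!q2) is unit, so q2 = false.
The clause (!q5) is unit, so q5 = false.
That conflicts with the unit clause (q5).
So every satisfying assignment has q3 = True.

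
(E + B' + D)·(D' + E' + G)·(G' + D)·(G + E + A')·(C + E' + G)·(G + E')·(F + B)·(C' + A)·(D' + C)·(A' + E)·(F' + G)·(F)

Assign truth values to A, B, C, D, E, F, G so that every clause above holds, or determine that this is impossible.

A ↦ 1,  B ↦ 1,  C ↦ 1,  D ↦ 1,  E ↦ 1,  F ↦ 1,  G ↦ 1

The clause (F) is unit, so F = 1.
The clause (G) is unit, so G = 1.
The clause (D) is unit, so D = 1.
The clause (C) is unit, so C = 1.
The clause (A) is unit, so A = 1.
The clause (E) is unit, so E = 1.
Every clause is now satisfied; B is unconstrained.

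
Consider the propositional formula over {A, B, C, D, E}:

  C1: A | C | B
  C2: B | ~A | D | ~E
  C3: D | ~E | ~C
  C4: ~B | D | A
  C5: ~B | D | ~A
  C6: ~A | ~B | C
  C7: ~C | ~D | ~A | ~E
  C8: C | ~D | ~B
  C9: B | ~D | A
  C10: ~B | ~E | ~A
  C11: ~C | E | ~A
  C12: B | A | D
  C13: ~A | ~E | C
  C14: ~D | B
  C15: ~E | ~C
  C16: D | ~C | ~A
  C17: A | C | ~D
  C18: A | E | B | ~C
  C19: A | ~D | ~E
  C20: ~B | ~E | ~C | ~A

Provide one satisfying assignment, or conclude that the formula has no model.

Branch on D: set D = 1.
(B) alone gives B = 1.
(C) alone gives C = 1.
(~E) alone gives E = 0.
(~A) alone gives A = 0.
This assignment satisfies each clause.

A: 0,  B: 1,  C: 1,  D: 1,  E: 0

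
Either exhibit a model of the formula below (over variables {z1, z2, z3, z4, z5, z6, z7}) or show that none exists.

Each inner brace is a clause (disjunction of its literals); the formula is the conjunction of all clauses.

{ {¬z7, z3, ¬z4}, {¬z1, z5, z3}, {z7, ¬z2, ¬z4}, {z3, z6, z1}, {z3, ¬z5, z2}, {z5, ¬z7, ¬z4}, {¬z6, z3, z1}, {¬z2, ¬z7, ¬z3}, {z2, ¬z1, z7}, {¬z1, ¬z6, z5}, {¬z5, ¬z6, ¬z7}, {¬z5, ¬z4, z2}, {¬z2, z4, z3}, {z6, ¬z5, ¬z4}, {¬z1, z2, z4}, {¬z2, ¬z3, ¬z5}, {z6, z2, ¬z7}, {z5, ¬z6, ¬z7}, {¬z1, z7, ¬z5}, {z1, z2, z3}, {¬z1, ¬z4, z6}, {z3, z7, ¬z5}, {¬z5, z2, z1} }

z1: False,  z2: True,  z3: True,  z4: False,  z5: False,  z6: False,  z7: False

Suppose z7 = False.
Suppose z2 = True.
The clause (¬z4) is unit, so z4 = False.
The clause (z3) is unit, so z3 = True.
The clause (¬z5) is unit, so z5 = False.
Suppose z1 = False.
Every clause is now satisfied; z6 is unconstrained.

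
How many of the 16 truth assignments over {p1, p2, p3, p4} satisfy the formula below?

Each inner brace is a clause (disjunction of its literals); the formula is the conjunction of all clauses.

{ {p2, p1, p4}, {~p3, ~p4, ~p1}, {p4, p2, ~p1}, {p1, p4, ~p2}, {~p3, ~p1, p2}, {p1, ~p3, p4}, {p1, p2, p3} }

There are 2^4 = 16 truth assignments over (p1, p2, p3, p4).
Split on p3. With p3 = 1, the clauses containing p3 are satisfied and ~p3 drops from the rest; 3 of the 2^3 = 8 assignments to the other variables satisfy what remains.
With p3 = 0, by the same count on the reduced clause set, 4 assignments work.
Total: 3 + 4 = 7.

7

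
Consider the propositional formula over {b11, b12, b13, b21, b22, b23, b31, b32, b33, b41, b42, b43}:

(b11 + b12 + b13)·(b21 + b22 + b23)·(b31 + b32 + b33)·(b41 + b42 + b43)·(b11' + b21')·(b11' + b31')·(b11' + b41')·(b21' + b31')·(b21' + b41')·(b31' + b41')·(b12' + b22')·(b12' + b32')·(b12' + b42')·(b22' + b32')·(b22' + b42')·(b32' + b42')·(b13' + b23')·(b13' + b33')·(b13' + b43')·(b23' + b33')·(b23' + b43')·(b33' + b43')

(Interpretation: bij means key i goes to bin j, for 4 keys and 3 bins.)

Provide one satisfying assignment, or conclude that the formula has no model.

Suppose b11 = 0.
Suppose b12 = 1.
Unit clause (b22') forces b22 = 0.
Unit clause (b32') forces b32 = 0.
Unit clause (b42') forces b42 = 0.
Suppose b21 = 1.
Unit clause (b31') forces b31 = 0.
Unit clause (b33) forces b33 = 1.
Unit clause (b41') forces b41 = 0.
Unit clause (b43) forces b43 = 1.
But (b43') is also a unit clause — contradiction.
So b21 must be the other value — set b21 = 0.
Unit clause (b23) forces b23 = 1.
Unit clause (b13') forces b13 = 0.
Unit clause (b33') forces b33 = 0.
Unit clause (b31) forces b31 = 1.
Unit clause (b41') forces b41 = 0.
Unit clause (b43) forces b43 = 1.
But (b43') is also a unit clause — contradiction.
Both values of b21 lead to a conflict.
So b12 must be the other value — set b12 = 0.
Unit clause (b13) forces b13 = 1.
Unit clause (b23') forces b23 = 0.
Unit clause (b33') forces b33 = 0.
Unit clause (b43') forces b43 = 0.
Suppose b21 = 1.
Unit clause (b31') forces b31 = 0.
Unit clause (b32) forces b32 = 1.
Unit clause (b41') forces b41 = 0.
Unit clause (b42) forces b42 = 1.
But (b42') is also a unit clause — contradiction.
So b21 must be the other value — set b21 = 0.
Unit clause (b22) forces b22 = 1.
Unit clause (b32') forces b32 = 0.
Unit clause (b31) forces b31 = 1.
Unit clause (b41') forces b41 = 0.
Unit clause (b42) forces b42 = 1.
But (b42') is also a unit clause — contradiction.
Both values of b21 lead to a conflict.
Both values of b12 lead to a conflict.
So b11 must be the other value — set b11 = 1.
Unit clause (b21') forces b21 = 0.
Unit clause (b31') forces b31 = 0.
Unit clause (b41') forces b41 = 0.
Suppose b22 = 1.
Unit clause (b12') forces b12 = 0.
Unit clause (b32') forces b32 = 0.
Unit clause (b33) forces b33 = 1.
Unit clause (b42') forces b42 = 0.
Unit clause (b43) forces b43 = 1.
But (b43') is also a unit clause — contradiction.
So b22 must be the other value — set b22 = 0.
Unit clause (b23) forces b23 = 1.
Unit clause (b13') forces b13 = 0.
Unit clause (b33') forces b33 = 0.
Unit clause (b32) forces b32 = 1.
Unit clause (b12') forces b12 = 0.
Unit clause (b42') forces b42 = 0.
Unit clause (b43) forces b43 = 1.
But (b43') is also a unit clause — contradiction.
Both values of b22 lead to a conflict.
Both values of b11 lead to a conflict.

UNSATISFIABLE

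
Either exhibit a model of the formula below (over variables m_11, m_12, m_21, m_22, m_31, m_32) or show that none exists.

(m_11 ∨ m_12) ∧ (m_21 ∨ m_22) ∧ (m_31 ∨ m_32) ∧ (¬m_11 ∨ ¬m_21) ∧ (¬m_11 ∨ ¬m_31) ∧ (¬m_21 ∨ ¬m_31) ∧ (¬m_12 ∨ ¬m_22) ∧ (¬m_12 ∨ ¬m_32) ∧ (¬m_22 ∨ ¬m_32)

Try m_11 = True.
From the singleton clause (¬m_21), m_21 = False.
From the singleton clause (m_22), m_22 = True.
From the singleton clause (¬m_31), m_31 = False.
From the singleton clause (m_32), m_32 = True.
But (¬m_32) is also a unit clause — contradiction.
Undo m_11 and try m_11 = False.
From the singleton clause (m_12), m_12 = True.
From the singleton clause (¬m_22), m_22 = False.
From the singleton clause (m_21), m_21 = True.
From the singleton clause (¬m_31), m_31 = False.
From the singleton clause (m_32), m_32 = True.
But (¬m_32) is also a unit clause — contradiction.
Neither m_11 = True nor m_11 = False works.

UNSATISFIABLE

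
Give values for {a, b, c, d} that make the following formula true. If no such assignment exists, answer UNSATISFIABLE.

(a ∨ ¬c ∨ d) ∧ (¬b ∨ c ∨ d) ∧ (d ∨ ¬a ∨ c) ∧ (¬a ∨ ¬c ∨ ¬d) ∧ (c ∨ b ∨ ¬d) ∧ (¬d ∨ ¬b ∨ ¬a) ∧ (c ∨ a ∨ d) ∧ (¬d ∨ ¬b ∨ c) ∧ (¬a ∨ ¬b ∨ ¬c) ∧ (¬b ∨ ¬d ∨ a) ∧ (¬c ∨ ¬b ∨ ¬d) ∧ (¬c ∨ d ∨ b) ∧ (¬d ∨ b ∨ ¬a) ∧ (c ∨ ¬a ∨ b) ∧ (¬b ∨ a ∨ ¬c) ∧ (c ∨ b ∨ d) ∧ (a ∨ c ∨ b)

Suppose a = False.
Suppose c = True.
The clause (d) is unit, so d = True.
The clause (¬b) is unit, so b = False.
Every clause now holds.

a=False; b=False; c=True; d=True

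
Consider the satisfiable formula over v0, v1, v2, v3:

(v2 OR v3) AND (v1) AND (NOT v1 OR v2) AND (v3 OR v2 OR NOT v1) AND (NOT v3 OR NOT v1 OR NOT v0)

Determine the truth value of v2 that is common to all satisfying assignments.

Suppose v2 = false.
The clause (v3) is unit, so v3 = true.
The clause (v1) is unit, so v1 = true.
That conflicts with the unit clause (NOT v1).
So every satisfying assignment has v2 = True.

True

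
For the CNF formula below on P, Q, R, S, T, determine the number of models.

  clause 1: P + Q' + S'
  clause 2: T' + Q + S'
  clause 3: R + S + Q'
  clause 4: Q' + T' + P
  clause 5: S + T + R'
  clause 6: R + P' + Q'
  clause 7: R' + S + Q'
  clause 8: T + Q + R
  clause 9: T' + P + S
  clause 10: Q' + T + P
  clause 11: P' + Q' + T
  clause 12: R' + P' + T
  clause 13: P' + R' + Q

There are 2^5 = 32 truth assignments over (P, Q, R, S, T).
Split on S. With S = 1, the clauses containing S are satisfied and S' drops from the rest; 2 of the 2^4 = 16 assignments to the other variables satisfy what remains.
With S = 0, by the same count on the reduced clause set, 1 assignment works.
(One model: P=F, Q=F, R=T, S=T, T=F.)
Total: 2 + 1 = 3.

3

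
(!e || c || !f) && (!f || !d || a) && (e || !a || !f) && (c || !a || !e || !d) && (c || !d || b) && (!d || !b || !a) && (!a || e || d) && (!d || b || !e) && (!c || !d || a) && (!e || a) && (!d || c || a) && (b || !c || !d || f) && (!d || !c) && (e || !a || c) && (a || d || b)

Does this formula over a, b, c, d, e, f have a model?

Suppose e = true.
(a) alone gives a = true.
Suppose c = true.
(!d) alone gives d = false.
All clauses hold; b, f can take either value.
A satisfying assignment: a ↦ true; b ↦ true; c ↦ true; d ↦ false; e ↦ true; f ↦ false.

Yes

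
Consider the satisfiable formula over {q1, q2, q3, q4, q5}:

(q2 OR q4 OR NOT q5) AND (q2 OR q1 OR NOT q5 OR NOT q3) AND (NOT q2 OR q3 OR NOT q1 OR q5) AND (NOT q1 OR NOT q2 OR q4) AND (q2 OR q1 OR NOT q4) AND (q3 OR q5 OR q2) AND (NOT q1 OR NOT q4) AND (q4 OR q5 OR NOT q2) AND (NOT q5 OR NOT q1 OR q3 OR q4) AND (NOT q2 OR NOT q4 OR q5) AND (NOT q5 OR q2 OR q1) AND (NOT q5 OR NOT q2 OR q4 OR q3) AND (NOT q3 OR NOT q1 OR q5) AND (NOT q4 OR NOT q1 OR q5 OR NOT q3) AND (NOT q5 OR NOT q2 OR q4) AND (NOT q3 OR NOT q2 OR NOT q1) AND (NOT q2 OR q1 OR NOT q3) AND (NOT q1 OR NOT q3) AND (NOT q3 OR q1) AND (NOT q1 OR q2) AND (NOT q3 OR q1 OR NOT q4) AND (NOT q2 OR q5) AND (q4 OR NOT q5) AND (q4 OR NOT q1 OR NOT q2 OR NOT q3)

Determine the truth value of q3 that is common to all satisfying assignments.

False

Suppose q3 = true.
(NOT q1) alone gives q1 = false.
That conflicts with the unit clause (q1).
So every satisfying assignment has q3 = False.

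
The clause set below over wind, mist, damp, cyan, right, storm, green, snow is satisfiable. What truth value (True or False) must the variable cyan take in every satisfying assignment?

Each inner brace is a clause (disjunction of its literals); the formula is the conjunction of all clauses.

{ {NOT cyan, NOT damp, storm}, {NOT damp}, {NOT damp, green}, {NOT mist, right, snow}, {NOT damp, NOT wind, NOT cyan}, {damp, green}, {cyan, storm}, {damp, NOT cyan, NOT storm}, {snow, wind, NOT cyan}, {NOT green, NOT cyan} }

False

Suppose cyan = true.
(NOT damp) alone gives damp = false.
(green) alone gives green = true.
That conflicts with the unit clause (NOT green).
So every satisfying assignment has cyan = False.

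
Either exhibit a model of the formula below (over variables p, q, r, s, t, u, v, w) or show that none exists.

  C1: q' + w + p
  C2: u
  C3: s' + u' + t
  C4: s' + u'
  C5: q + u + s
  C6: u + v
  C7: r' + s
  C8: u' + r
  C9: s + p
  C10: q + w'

(u) alone gives u = 1.
(s') alone gives s = 0.
(r') alone gives r = 0.
But (r) is also a unit clause — contradiction.

UNSATISFIABLE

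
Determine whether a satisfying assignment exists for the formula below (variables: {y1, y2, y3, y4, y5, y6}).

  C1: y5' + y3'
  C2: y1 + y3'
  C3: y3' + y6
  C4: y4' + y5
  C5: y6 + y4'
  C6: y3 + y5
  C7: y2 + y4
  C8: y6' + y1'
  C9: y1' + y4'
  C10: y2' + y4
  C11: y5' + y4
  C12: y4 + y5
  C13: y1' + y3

Branch on y5: set y5 = 1.
Unit clause (y3') forces y3 = 0.
Unit clause (y4) forces y4 = 1.
Unit clause (y6) forces y6 = 1.
Unit clause (y1') forces y1 = 0.
Every clause is now satisfied; y2 is unconstrained.
A satisfying assignment: y1: 0; y2: 1; y3: 0; y4: 1; y5: 1; y6: 1.

Yes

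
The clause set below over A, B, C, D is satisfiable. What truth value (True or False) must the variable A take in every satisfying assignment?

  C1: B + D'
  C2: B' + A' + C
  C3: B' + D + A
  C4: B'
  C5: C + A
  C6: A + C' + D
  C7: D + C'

Suppose A = 0.
(B') alone gives B = 0.
(D') alone gives D = 0.
(C) alone gives C = 1.
That conflicts with the unit clause (C').
So every satisfying assignment has A = True.

True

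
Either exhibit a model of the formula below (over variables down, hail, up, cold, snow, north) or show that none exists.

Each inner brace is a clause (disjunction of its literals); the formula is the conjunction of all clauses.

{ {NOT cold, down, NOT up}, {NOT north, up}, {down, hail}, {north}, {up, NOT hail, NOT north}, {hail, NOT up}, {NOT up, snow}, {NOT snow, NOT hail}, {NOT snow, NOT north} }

Unit clause (north) forces north = true.
Unit clause (up) forces up = true.
Unit clause (hail) forces hail = true.
Unit clause (snow) forces snow = true.
That conflicts with the unit clause (NOT snow).

UNSATISFIABLE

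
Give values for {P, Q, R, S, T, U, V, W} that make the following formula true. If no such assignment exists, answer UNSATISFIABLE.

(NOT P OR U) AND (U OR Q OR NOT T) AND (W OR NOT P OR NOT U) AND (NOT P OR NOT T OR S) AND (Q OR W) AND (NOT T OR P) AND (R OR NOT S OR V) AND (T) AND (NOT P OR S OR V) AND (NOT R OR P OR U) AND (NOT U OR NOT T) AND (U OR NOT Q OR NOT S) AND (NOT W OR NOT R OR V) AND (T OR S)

UNSATISFIABLE

Unit clause (T) forces T = true.
Unit clause (P) forces P = true.
Unit clause (U) forces U = true.
That conflicts with the unit clause (NOT U).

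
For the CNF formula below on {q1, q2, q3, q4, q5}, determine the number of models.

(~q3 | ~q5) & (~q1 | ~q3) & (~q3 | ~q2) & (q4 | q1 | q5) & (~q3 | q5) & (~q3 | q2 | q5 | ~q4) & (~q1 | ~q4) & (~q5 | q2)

There are 2^5 = 32 truth assignments over (q1, q2, q3, q4, q5).
Split on q5. With q5 = 1, the clauses containing q5 are satisfied and ~q5 drops from the rest; 3 of the 2^4 = 16 assignments to the other variables satisfy what remains.
With q5 = 0, by the same count on the reduced clause set, 4 assignments work.
(One model: q1=F, q2=F, q3=F, q4=T, q5=F.)
Total: 3 + 4 = 7.

7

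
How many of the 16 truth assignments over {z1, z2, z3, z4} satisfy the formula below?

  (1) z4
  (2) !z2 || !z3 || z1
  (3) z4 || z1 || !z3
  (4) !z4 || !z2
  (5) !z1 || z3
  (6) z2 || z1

There are 2^4 = 16 truth assignments over (z1, z2, z3, z4).
Split on z4. With z4 = true, the clauses containing z4 are satisfied and !z4 drops from the rest; 1 of the 2^3 = 8 assignments to the other variables satisfy what remains.
With z4 = false, by the same count on the reduced clause set, 0 assignments work.
(One model: z1=T, z2=F, z3=T, z4=T.)
Total: 1 + 0 = 1.

1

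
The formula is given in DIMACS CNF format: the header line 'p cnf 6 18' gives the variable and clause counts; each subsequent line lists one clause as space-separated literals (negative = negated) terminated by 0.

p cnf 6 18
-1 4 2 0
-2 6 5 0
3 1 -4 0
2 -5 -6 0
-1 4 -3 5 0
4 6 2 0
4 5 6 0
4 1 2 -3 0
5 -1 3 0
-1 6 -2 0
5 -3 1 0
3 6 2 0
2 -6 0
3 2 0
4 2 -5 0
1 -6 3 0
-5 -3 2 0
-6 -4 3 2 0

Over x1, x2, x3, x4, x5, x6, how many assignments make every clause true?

There are 2^6 = 64 truth assignments over (x1, x2, x3, x4, x5, x6).
Split on x6. With x6 = True, the clauses containing x6 are satisfied and ¬x6 drops from the rest; 7 of the 2^5 = 32 assignments to the other variables satisfy what remains.
With x6 = False, by the same count on the reduced clause set, 4 assignments work.
(One model: x1=F, x2=T, x3=F, x4=F, x5=T, x6=F.)
Total: 7 + 4 = 11.

11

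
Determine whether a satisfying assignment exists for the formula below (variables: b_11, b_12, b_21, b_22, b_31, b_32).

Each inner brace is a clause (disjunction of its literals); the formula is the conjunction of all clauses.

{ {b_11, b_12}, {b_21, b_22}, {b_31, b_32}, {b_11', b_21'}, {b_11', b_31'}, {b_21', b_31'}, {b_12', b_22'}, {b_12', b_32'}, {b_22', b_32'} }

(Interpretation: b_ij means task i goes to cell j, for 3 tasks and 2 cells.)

Case b_11 = 1:
From the singleton clause (b_21'), b_21 = 0.
From the singleton clause (b_22), b_22 = 1.
From the singleton clause (b_31'), b_31 = 0.
From the singleton clause (b_32), b_32 = 1.
But (b_32') is also a unit clause — contradiction.
Backtrack on b_11: now try b_11 = 0.
From the singleton clause (b_12), b_12 = 1.
From the singleton clause (b_22'), b_22 = 0.
From the singleton clause (b_21), b_21 = 1.
From the singleton clause (b_31'), b_31 = 0.
From the singleton clause (b_32), b_32 = 1.
But (b_32') is also a unit clause — contradiction.
Both values of b_11 lead to a conflict.
No assignment satisfies every clause.

No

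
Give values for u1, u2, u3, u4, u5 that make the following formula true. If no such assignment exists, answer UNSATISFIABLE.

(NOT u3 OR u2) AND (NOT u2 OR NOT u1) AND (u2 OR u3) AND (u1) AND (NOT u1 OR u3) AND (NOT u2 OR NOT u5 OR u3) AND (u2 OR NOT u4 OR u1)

Unit clause (u1) forces u1 = true.
Unit clause (NOT u2) forces u2 = false.
Unit clause (NOT u3) forces u3 = false.
Now (u3) is unsatisfied and unit — conflict.

UNSATISFIABLE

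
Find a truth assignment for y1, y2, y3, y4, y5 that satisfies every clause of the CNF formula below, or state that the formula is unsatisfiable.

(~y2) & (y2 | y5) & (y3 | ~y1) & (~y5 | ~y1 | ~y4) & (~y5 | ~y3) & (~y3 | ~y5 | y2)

Unit clause (~y2) forces y2 = 0.
Unit clause (y5) forces y5 = 1.
Unit clause (~y3) forces y3 = 0.
Unit clause (~y1) forces y1 = 0.
Every clause is now satisfied; y4 is unconstrained.

y1 ↦ 0,  y2 ↦ 0,  y3 ↦ 0,  y4 ↦ 1,  y5 ↦ 1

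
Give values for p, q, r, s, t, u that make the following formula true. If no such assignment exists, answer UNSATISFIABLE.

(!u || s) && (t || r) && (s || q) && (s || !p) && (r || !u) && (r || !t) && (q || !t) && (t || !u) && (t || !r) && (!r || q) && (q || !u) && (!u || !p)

Try u = false.
Try t = true.
From the singleton clause (r), r = true.
From the singleton clause (q), q = true.
Try s = true.
All clauses hold; p can take either value.

p ↦ false,  q ↦ true,  r ↦ true,  s ↦ true,  t ↦ true,  u ↦ false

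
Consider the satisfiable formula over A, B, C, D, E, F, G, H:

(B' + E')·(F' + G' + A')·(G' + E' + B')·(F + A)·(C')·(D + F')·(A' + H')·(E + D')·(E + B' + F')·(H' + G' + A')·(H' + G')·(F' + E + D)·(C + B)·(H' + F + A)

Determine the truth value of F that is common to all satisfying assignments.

Suppose F = 1.
From the singleton clause (C'), C = 0.
From the singleton clause (D), D = 1.
From the singleton clause (E), E = 1.
From the singleton clause (B'), B = 0.
That conflicts with the unit clause (B).
So every satisfying assignment has F = False.

False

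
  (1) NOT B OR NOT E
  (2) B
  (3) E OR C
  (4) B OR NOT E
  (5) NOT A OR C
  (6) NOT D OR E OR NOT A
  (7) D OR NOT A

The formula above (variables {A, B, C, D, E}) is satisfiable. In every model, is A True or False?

Suppose A = true.
Unit clause (B) forces B = true.
Unit clause (NOT E) forces E = false.
Unit clause (C) forces C = true.
Unit clause (NOT D) forces D = false.
That conflicts with the unit clause (D).
So every satisfying assignment has A = False.

False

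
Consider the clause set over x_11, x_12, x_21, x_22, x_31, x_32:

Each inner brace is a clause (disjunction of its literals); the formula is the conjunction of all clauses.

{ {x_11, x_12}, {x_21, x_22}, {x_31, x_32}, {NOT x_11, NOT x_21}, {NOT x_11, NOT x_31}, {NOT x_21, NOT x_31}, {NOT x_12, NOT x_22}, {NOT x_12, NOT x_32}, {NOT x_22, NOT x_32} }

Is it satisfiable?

No, unsatisfiable

Suppose x_11 = true.
From the singleton clause (NOT x_21), x_21 = false.
From the singleton clause (x_22), x_22 = true.
From the singleton clause (NOT x_31), x_31 = false.
From the singleton clause (x_32), x_32 = true.
But (NOT x_32) is also a unit clause — contradiction.
Backtrack on x_11: now try x_11 = false.
From the singleton clause (x_12), x_12 = true.
From the singleton clause (NOT x_22), x_22 = false.
From the singleton clause (x_21), x_21 = true.
From the singleton clause (NOT x_31), x_31 = false.
From the singleton clause (x_32), x_32 = true.
But (NOT x_32) is also a unit clause — contradiction.
Either choice for x_11 ends in contradiction.
No assignment satisfies every clause.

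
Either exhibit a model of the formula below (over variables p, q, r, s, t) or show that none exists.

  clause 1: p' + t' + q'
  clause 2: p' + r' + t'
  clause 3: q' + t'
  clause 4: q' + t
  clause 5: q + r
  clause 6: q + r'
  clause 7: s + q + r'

UNSATISFIABLE

Try q = 0.
Unit clause (r) forces r = 1.
Now (r') is unsatisfied and unit — conflict.
Backtrack on q: now try q = 1.
Unit clause (t') forces t = 0.
Now (t) is unsatisfied and unit — conflict.
Both values of q lead to a conflict.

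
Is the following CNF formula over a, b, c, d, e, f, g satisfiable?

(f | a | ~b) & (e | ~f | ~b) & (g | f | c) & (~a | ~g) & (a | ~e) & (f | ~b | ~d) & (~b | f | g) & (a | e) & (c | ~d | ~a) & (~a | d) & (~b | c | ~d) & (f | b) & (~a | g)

Try a = 0.
From the singleton clause (~e), e = 0.
But (e) is also a unit clause — contradiction.
Undo a and try a = 1.
From the singleton clause (~g), g = 0.
But (g) is also a unit clause — contradiction.
Either choice for a ends in contradiction.
No assignment satisfies every clause.

No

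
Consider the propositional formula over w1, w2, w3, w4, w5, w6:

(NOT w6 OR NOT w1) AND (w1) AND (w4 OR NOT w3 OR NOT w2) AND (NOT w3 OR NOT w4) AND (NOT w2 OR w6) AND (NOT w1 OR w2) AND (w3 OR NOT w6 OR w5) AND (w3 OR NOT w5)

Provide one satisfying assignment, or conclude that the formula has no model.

Unit clause (w1) forces w1 = true.
Unit clause (NOT w6) forces w6 = false.
Unit clause (NOT w2) forces w2 = false.
But (w2) is also a unit clause — contradiction.

UNSATISFIABLE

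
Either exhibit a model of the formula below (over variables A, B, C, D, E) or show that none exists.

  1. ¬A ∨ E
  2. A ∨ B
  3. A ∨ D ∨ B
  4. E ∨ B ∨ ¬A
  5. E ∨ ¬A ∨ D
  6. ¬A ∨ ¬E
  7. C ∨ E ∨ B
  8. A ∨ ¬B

Case A = False:
The clause (B) is unit, so B = True.
Now (¬B) is unsatisfied and unit — conflict.
Backtrack on A: now try A = True.
The clause (E) is unit, so E = True.
Now (¬E) is unsatisfied and unit — conflict.
Neither A = True nor A = False works.

UNSATISFIABLE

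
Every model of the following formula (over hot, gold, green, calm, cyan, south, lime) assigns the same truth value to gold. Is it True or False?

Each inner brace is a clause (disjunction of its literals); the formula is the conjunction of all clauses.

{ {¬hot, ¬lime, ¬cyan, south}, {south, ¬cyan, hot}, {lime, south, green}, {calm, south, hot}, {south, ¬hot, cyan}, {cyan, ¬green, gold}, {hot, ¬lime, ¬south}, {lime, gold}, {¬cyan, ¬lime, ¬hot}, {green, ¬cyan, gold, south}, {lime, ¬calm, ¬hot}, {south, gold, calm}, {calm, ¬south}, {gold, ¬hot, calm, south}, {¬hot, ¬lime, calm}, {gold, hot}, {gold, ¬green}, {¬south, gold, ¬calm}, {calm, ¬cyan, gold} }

True

Suppose gold = False.
(lime) alone gives lime = True.
(hot) alone gives hot = True.
(¬cyan) alone gives cyan = False.
(south) alone gives south = True.
(¬green) alone gives green = False.
(calm) alone gives calm = True.
But (¬calm) is also a unit clause — contradiction.
So every satisfying assignment has gold = True.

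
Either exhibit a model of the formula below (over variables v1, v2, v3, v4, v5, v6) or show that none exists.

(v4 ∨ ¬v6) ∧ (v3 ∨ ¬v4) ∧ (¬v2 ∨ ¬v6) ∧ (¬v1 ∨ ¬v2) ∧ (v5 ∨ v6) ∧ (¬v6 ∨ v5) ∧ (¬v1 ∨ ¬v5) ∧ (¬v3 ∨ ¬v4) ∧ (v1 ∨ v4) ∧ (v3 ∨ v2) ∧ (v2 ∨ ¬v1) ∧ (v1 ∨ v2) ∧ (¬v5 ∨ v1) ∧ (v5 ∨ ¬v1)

UNSATISFIABLE

Try v4 = True.
Unit clause (v3) forces v3 = True.
But (¬v3) is also a unit clause — contradiction.
So v4 must be the other value — set v4 = False.
Unit clause (¬v6) forces v6 = False.
Unit clause (v5) forces v5 = True.
Unit clause (¬v1) forces v1 = False.
But (v1) is also a unit clause — contradiction.
Both values of v4 lead to a conflict.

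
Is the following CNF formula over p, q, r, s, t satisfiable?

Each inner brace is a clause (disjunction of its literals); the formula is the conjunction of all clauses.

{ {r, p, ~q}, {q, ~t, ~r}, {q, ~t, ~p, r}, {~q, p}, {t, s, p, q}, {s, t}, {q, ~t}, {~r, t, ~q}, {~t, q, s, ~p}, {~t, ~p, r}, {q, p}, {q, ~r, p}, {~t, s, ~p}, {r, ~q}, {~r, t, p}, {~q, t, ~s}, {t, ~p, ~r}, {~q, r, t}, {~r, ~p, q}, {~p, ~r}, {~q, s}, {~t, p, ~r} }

Try q = 0.
The clause (~t) is unit, so t = 0.
The clause (s) is unit, so s = 1.
The clause (p) is unit, so p = 1.
The clause (~r) is unit, so r = 0.
This assignment satisfies each clause.
A satisfying assignment: p: 1; q: 0; r: 0; s: 1; t: 0.

Satisfiable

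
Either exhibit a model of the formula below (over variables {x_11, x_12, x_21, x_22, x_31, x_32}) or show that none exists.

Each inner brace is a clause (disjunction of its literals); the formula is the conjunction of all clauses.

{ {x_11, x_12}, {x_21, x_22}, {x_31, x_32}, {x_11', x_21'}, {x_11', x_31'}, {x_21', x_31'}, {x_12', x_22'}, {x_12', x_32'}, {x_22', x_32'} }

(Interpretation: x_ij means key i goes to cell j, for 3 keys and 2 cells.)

UNSATISFIABLE

Try x_11 = 1.
From the singleton clause (x_21'), x_21 = 0.
From the singleton clause (x_22), x_22 = 1.
From the singleton clause (x_31'), x_31 = 0.
From the singleton clause (x_32), x_32 = 1.
Now (x_32') is unsatisfied and unit — conflict.
Backtrack on x_11: now try x_11 = 0.
From the singleton clause (x_12), x_12 = 1.
From the singleton clause (x_22'), x_22 = 0.
From the singleton clause (x_21), x_21 = 1.
From the singleton clause (x_31'), x_31 = 0.
From the singleton clause (x_32), x_32 = 1.
Now (x_32') is unsatisfied and unit — conflict.
Neither x_11 = 1 nor x_11 = 0 works.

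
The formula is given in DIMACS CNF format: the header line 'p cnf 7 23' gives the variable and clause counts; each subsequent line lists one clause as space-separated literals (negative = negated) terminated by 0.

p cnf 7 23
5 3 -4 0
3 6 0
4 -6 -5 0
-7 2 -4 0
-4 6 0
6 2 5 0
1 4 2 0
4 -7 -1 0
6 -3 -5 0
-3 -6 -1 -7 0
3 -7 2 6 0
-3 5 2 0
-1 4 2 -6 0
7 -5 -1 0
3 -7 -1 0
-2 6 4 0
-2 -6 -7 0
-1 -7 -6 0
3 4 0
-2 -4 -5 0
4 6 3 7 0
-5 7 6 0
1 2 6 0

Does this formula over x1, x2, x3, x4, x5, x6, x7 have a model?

Yes

Suppose x3 = True.
Suppose x4 = False.
Suppose x6 = True.
The clause (¬x5) is unit, so x5 = False.
The clause (x2) is unit, so x2 = True.
The clause (¬x7) is unit, so x7 = False.
No clause remains; x1 is free.
A satisfying assignment: x1 ↦ True, x2 ↦ True, x3 ↦ True, x4 ↦ False, x5 ↦ False, x6 ↦ True, x7 ↦ False.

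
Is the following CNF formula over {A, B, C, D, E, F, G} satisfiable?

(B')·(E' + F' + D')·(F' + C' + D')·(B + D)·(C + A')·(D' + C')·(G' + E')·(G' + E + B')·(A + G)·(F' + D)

The clause (B') is unit, so B = 0.
The clause (D) is unit, so D = 1.
The clause (C') is unit, so C = 0.
The clause (A') is unit, so A = 0.
The clause (G) is unit, so G = 1.
The clause (E') is unit, so E = 0.
All clauses hold; F can take either value.
A satisfying assignment: A=0,  B=0,  C=0,  D=1,  E=0,  F=0,  G=1.

Yes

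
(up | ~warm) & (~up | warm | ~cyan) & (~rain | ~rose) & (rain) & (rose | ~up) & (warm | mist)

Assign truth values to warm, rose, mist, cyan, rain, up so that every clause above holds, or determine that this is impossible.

(rain) alone gives rain = 1.
(~rose) alone gives rose = 0.
(~up) alone gives up = 0.
(~warm) alone gives warm = 0.
(mist) alone gives mist = 1.
Every clause is now satisfied; cyan is unconstrained.

warm ↦ 0; rose ↦ 0; mist ↦ 1; cyan ↦ 1; rain ↦ 1; up ↦ 0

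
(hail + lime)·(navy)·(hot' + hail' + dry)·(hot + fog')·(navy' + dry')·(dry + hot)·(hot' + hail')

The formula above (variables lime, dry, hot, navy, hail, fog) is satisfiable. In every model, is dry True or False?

False

Suppose dry = 1.
From the singleton clause (navy), navy = 1.
But (navy') is also a unit clause — contradiction.
So every satisfying assignment has dry = False.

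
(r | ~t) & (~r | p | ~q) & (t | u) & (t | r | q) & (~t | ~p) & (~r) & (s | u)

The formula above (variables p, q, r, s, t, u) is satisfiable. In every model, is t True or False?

Suppose t = 1.
The clause (r) is unit, so r = 1.
Now (~r) is unsatisfied and unit — conflict.
So every satisfying assignment has t = False.

False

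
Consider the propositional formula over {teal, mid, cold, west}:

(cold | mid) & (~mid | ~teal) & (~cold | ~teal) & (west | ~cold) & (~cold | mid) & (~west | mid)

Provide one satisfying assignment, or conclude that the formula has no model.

teal: 0; mid: 1; cold: 0; west: 1

Branch on cold: set cold = 0.
(mid) alone gives mid = 1.
(~teal) alone gives teal = 0.
Every clause is now satisfied; west is unconstrained.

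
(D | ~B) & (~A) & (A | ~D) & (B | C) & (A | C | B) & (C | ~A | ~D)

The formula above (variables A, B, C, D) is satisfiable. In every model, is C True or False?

Suppose C = 0.
From the singleton clause (~A), A = 0.
From the singleton clause (~D), D = 0.
From the singleton clause (~B), B = 0.
Now (B) is unsatisfied and unit — conflict.
So every satisfying assignment has C = True.

True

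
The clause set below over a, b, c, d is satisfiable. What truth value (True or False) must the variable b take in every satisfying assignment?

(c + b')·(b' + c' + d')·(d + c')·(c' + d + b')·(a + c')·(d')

Suppose b = 1.
The clause (c) is unit, so c = 1.
The clause (d') is unit, so d = 0.
Now (d) is unsatisfied and unit — conflict.
So every satisfying assignment has b = False.

False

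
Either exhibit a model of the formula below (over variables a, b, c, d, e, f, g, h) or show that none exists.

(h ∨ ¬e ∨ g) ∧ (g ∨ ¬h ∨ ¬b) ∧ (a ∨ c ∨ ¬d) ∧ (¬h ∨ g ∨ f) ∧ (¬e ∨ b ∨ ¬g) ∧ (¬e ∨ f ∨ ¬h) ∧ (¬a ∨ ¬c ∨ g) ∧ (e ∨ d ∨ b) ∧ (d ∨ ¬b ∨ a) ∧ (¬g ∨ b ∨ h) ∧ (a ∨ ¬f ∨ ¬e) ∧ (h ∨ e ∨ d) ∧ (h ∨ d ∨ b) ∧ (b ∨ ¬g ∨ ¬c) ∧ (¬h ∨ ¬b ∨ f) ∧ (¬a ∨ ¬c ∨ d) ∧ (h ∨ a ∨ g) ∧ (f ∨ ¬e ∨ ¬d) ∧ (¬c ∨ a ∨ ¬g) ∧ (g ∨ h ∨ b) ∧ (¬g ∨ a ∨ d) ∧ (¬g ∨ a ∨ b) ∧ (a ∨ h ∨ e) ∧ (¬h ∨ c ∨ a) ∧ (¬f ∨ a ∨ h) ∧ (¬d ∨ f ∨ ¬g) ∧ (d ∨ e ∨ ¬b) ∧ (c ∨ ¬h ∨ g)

a ↦ True, b ↦ True, c ↦ True, d ↦ True, e ↦ True, f ↦ True, g ↦ True, h ↦ False

Branch on h: set h = False.
Branch on e: set e = True.
The clause (g) is unit, so g = True.
The clause (b) is unit, so b = True.
Branch on d: set d = True.
The clause (f) is unit, so f = True.
The clause (a) is unit, so a = True.
No clause remains; c is free.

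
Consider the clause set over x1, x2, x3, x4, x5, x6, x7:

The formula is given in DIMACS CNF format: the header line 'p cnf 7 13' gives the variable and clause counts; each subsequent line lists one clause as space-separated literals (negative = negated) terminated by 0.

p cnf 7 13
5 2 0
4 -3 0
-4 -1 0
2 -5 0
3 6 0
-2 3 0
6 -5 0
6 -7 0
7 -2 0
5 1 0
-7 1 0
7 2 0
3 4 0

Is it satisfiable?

Case x5 = True:
The clause (x2) is unit, so x2 = True.
The clause (x3) is unit, so x3 = True.
The clause (x4) is unit, so x4 = True.
The clause (¬x1) is unit, so x1 = False.
The clause (x6) is unit, so x6 = True.
The clause (x7) is unit, so x7 = True.
Now (¬x7) is unsatisfied and unit — conflict.
Undo x5 and try x5 = False.
The clause (x2) is unit, so x2 = True.
The clause (x3) is unit, so x3 = True.
The clause (x4) is unit, so x4 = True.
The clause (¬x1) is unit, so x1 = False.
Now (x1) is unsatisfied and unit — conflict.
Both values of x5 lead to a conflict.
No assignment satisfies every clause.

No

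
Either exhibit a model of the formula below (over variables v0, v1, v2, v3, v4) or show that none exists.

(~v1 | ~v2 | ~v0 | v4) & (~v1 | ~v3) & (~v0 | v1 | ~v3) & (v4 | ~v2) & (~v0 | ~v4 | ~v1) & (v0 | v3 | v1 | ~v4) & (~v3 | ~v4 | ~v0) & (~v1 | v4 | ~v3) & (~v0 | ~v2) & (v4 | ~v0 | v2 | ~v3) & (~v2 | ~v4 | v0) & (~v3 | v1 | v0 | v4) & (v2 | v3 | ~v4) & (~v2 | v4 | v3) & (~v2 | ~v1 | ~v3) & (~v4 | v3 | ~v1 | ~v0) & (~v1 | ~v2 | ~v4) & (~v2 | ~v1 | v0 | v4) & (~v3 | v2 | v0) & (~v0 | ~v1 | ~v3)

Case v1 = 0:
Case v0 = 0:
Case v4 = 0:
(~v2) alone gives v2 = 0.
(~v3) alone gives v3 = 0.
This assignment satisfies each clause.

v0: 0; v1: 0; v2: 0; v3: 0; v4: 0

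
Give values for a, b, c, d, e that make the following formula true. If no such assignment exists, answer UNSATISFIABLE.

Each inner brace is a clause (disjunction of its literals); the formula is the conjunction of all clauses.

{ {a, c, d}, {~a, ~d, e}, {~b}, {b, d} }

From the singleton clause (~b), b = 0.
From the singleton clause (d), d = 1.
Try a = 0.
No clause remains; c, e are free.

a: 0,  b: 0,  c: 1,  d: 1,  e: 0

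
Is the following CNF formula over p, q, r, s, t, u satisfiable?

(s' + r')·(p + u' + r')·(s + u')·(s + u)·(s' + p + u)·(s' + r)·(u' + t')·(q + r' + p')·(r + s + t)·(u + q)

Branch on s: set s = 0.
The clause (u') is unit, so u = 0.
Now (u) is unsatisfied and unit — conflict.
Undo s and try s = 1.
The clause (r') is unit, so r = 0.
Now (r) is unsatisfied and unit — conflict.
Either choice for s ends in contradiction.
No assignment satisfies every clause.

Unsatisfiable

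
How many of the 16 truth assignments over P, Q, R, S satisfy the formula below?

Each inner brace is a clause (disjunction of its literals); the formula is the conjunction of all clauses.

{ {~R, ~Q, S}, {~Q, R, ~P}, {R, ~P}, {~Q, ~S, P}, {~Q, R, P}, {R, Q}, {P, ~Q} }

There are 2^4 = 16 truth assignments over (P, Q, R, S).
Split on S. With S = 1, the clauses containing S are satisfied and ~S drops from the rest; 3 of the 2^3 = 8 assignments to the other variables satisfy what remains.
With S = 0, by the same count on the reduced clause set, 2 assignments work.
(One model: P=F, Q=F, R=T, S=F.)
Total: 3 + 2 = 5.

5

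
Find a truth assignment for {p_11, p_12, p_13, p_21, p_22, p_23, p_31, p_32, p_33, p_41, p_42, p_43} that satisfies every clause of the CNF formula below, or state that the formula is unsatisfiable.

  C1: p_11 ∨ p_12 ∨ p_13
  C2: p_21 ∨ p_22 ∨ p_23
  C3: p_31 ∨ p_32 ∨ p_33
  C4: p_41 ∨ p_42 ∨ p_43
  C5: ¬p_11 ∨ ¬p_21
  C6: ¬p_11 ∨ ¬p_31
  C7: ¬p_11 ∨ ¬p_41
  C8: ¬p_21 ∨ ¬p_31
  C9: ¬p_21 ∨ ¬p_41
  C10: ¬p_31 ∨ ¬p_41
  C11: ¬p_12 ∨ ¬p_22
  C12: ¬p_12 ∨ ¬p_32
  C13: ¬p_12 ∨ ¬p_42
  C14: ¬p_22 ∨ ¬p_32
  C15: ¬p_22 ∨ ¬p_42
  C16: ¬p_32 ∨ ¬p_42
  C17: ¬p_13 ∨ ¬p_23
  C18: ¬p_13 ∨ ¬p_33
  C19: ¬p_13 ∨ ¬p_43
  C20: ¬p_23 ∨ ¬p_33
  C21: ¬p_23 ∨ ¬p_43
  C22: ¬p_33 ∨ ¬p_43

UNSATISFIABLE

Branch on p_11: set p_11 = False.
Branch on p_12: set p_12 = True.
The clause (¬p_22) is unit, so p_22 = False.
The clause (¬p_32) is unit, so p_32 = False.
The clause (¬p_42) is unit, so p_42 = False.
Branch on p_21: set p_21 = True.
The clause (¬p_31) is unit, so p_31 = False.
The clause (p_33) is unit, so p_33 = True.
The clause (¬p_41) is unit, so p_41 = False.
The clause (p_43) is unit, so p_43 = True.
But (¬p_43) is also a unit clause — contradiction.
Backtrack on p_21: now try p_21 = False.
The clause (p_23) is unit, so p_23 = True.
The clause (¬p_13) is unit, so p_13 = False.
The clause (¬p_33) is unit, so p_33 = False.
The clause (p_31) is unit, so p_31 = True.
The clause (¬p_41) is unit, so p_41 = False.
The clause (p_43) is unit, so p_43 = True.
But (¬p_43) is also a unit clause — contradiction.
Either choice for p_21 ends in contradiction.
Backtrack on p_12: now try p_12 = False.
The clause (p_13) is unit, so p_13 = True.
The clause (¬p_23) is unit, so p_23 = False.
The clause (¬p_33) is unit, so p_33 = False.
The clause (¬p_43) is unit, so p_43 = False.
Branch on p_21: set p_21 = True.
The clause (¬p_31) is unit, so p_31 = False.
The clause (p_32) is unit, so p_32 = True.
The clause (¬p_41) is unit, so p_41 = False.
The clause (p_42) is unit, so p_42 = True.
But (¬p_42) is also a unit clause — contradiction.
Backtrack on p_21: now try p_21 = False.
The clause (p_22) is unit, so p_22 = True.
The clause (¬p_32) is unit, so p_32 = False.
The clause (p_31) is unit, so p_31 = True.
The clause (¬p_41) is unit, so p_41 = False.
The clause (p_42) is unit, so p_42 = True.
But (¬p_42) is also a unit clause — contradiction.
Either choice for p_21 ends in contradiction.
Either choice for p_12 ends in contradiction.
Backtrack on p_11: now try p_11 = True.
The clause (¬p_21) is unit, so p_21 = False.
The clause (¬p_31) is unit, so p_31 = False.
The clause (¬p_41) is unit, so p_41 = False.
Branch on p_22: set p_22 = True.
The clause (¬p_12) is unit, so p_12 = False.
The clause (¬p_32) is unit, so p_32 = False.
The clause (p_33) is unit, so p_33 = True.
The clause (¬p_42) is unit, so p_42 = False.
The clause (p_43) is unit, so p_43 = True.
But (¬p_43) is also a unit clause — contradiction.
Backtrack on p_22: now try p_22 = False.
The clause (p_23) is unit, so p_23 = True.
The clause (¬p_13) is unit, so p_13 = False.
The clause (¬p_33) is unit, so p_33 = False.
The clause (p_32) is unit, so p_32 = True.
The clause (¬p_12) is unit, so p_12 = False.
The clause (¬p_42) is unit, so p_42 = False.
The clause (p_43) is unit, so p_43 = True.
But (¬p_43) is also a unit clause — contradiction.
Either choice for p_22 ends in contradiction.
Either choice for p_11 ends in contradiction.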